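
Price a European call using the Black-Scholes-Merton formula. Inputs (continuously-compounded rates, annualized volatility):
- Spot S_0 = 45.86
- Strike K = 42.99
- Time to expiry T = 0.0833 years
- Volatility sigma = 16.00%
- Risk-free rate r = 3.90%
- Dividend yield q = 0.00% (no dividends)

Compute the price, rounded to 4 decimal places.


d1 = (ln(S/K) + (r - q + 0.5*sigma^2) * T) / (sigma * sqrt(T)) = 1.49290827
d2 = d1 - sigma * sqrt(T) = 1.44672948
exp(-rT) = 0.99675657; exp(-qT) = 1.00000000
C = S_0 * exp(-qT) * N(d1) - K * exp(-rT) * N(d2)
N(d1) = 0.93226940; N(d2) = 0.92601365
C = 45.8600 * 1.00000000 * 0.93226940 - 42.9900 * 0.99675657 * 0.92601365 = 3.0737

Answer: Price = 3.0737


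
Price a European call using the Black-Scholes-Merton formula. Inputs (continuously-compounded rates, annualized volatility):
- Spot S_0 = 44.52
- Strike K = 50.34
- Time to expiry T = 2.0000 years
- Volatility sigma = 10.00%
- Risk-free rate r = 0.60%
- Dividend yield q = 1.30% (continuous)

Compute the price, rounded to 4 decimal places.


Answer: Price = 0.5808

Derivation:
d1 = (ln(S/K) + (r - q + 0.5*sigma^2) * T) / (sigma * sqrt(T)) = -0.89704601
d2 = d1 - sigma * sqrt(T) = -1.03846737
exp(-rT) = 0.98807171; exp(-qT) = 0.97433509
C = S_0 * exp(-qT) * N(d1) - K * exp(-rT) * N(d2)
N(d1) = 0.18484718; N(d2) = 0.14952626
C = 44.5200 * 0.97433509 * 0.18484718 - 50.3400 * 0.98807171 * 0.14952626 = 0.5808


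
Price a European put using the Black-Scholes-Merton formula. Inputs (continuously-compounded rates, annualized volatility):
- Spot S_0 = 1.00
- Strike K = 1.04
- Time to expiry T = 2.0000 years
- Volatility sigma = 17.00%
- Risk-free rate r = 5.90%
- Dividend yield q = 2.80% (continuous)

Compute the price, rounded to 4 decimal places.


d1 = (ln(S/K) + (r - q + 0.5*sigma^2) * T) / (sigma * sqrt(T)) = 0.21495750
d2 = d1 - sigma * sqrt(T) = -0.02545881
exp(-rT) = 0.88869605; exp(-qT) = 0.94553914
P = K * exp(-rT) * N(-d2) - S_0 * exp(-qT) * N(-d1)
N(-d1) = 0.41490023; N(-d2) = 0.51015550
P = 1.0400 * 0.88869605 * 0.51015550 - 1.0000 * 0.94553914 * 0.41490023 = 0.0792

Answer: Price = 0.0792


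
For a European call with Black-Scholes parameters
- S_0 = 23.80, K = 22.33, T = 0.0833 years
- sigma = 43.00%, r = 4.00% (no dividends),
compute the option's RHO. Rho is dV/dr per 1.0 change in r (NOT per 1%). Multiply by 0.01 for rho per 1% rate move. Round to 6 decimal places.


d1 = 0.6026131983; d2 = 0.4785077190
phi(d1) = 0.3327014071; exp(-qT) = 1.0000000000; exp(-rT) = 0.9966735450
N(d2) = 0.6838555592
Rho = K*T*exp(-rT)*N(d2) = 22.3300 * 0.0833 * 0.9966735450 * 0.6838555592 = 1.267801

Answer: Rho = 1.267801


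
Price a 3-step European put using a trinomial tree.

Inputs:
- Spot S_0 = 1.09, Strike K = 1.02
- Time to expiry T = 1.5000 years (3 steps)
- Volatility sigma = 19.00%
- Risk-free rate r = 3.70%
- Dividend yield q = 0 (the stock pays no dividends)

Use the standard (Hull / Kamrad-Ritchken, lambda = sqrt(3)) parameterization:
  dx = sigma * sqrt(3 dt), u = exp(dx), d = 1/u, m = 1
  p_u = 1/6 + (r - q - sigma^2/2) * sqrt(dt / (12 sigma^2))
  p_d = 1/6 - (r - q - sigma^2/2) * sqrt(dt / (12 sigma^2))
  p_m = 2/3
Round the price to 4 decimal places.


Answer: Price = V(0,0) = 0.0456

Derivation:
dt = T/N = 0.500000; dx = sigma*sqrt(3*dt) = 0.232702
u = exp(dx) = 1.262005; d = 1/u = 0.792390
p_u = 0.187025, p_m = 0.666667, p_d = 0.146308
Discount per step: exp(-r*dt) = 0.981670
Stock lattice S(k, j) with j the centered position index:
  k=0: S(0,+0) = 1.0900
  k=1: S(1,-1) = 0.8637; S(1,+0) = 1.0900; S(1,+1) = 1.3756
  k=2: S(2,-2) = 0.6844; S(2,-1) = 0.8637; S(2,+0) = 1.0900; S(2,+1) = 1.3756; S(2,+2) = 1.7360
  k=3: S(3,-3) = 0.5423; S(3,-2) = 0.6844; S(3,-1) = 0.8637; S(3,+0) = 1.0900; S(3,+1) = 1.3756; S(3,+2) = 1.7360; S(3,+3) = 2.1908
Terminal payoffs V(N, j) = max(K - S_T, 0):
  V(3,-3) = 0.477695; V(3,-2) = 0.335609; V(3,-1) = 0.156295; V(3,+0) = 0.000000; V(3,+1) = 0.000000; V(3,+2) = 0.000000; V(3,+3) = 0.000000
Backward induction: V(k, j) = exp(-r*dt) * [p_u * V(k+1, j+1) + p_m * V(k+1, j) + p_d * V(k+1, j-1)]
  V(2,-2) = exp(-r*dt) * [p_u*0.156295 + p_m*0.335609 + p_d*0.477695] = 0.316943
  V(2,-1) = exp(-r*dt) * [p_u*0.000000 + p_m*0.156295 + p_d*0.335609] = 0.150489
  V(2,+0) = exp(-r*dt) * [p_u*0.000000 + p_m*0.000000 + p_d*0.156295] = 0.022448
  V(2,+1) = exp(-r*dt) * [p_u*0.000000 + p_m*0.000000 + p_d*0.000000] = 0.000000
  V(2,+2) = exp(-r*dt) * [p_u*0.000000 + p_m*0.000000 + p_d*0.000000] = 0.000000
  V(1,-1) = exp(-r*dt) * [p_u*0.022448 + p_m*0.150489 + p_d*0.316943] = 0.148130
  V(1,+0) = exp(-r*dt) * [p_u*0.000000 + p_m*0.022448 + p_d*0.150489] = 0.036305
  V(1,+1) = exp(-r*dt) * [p_u*0.000000 + p_m*0.000000 + p_d*0.022448] = 0.003224
  V(0,+0) = exp(-r*dt) * [p_u*0.003224 + p_m*0.036305 + p_d*0.148130] = 0.045627


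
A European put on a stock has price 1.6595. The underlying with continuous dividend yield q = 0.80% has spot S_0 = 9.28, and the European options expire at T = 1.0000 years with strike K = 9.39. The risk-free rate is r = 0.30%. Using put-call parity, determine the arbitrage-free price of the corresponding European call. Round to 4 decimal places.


Answer: Call price = 1.5037

Derivation:
Put-call parity: C - P = S_0 * exp(-qT) - K * exp(-rT).
S_0 * exp(-qT) = 9.2800 * 0.99203191 = 9.20605617
K * exp(-rT) = 9.3900 * 0.99700450 = 9.36187221
C = P + S*exp(-qT) - K*exp(-rT)
C = 1.6595 + 9.20605617 - 9.36187221 = 1.5037


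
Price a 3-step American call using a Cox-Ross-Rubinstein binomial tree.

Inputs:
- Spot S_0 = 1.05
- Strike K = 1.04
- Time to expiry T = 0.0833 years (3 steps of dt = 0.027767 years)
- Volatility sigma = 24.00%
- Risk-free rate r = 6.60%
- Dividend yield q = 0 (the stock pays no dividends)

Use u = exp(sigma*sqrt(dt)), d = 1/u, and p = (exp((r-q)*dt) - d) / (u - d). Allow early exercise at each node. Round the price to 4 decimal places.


Answer: Price = V(0,0) = 0.0395

Derivation:
dt = T/N = 0.027767
u = exp(sigma*sqrt(dt)) = 1.040802; d = 1/u = 0.960797
p = (exp((r-q)*dt) - d) / (u - d) = 0.512930
Discount per step: exp(-r*dt) = 0.998169
Stock lattice S(k, i) with i counting down-moves:
  k=0: S(0,0) = 1.0500
  k=1: S(1,0) = 1.0928; S(1,1) = 1.0088
  k=2: S(2,0) = 1.1374; S(2,1) = 1.0500; S(2,2) = 0.9693
  k=3: S(3,0) = 1.1838; S(3,1) = 1.0928; S(3,2) = 1.0088; S(3,3) = 0.9313
Terminal payoffs V(N, i) = max(S_T - K, 0):
  V(3,0) = 0.143843; V(3,1) = 0.052843; V(3,2) = 0.000000; V(3,3) = 0.000000
Backward induction: V(k, i) = exp(-r*dt) * [p * V(k+1, i) + (1-p) * V(k+1, i+1)]; then take max(V_cont, immediate exercise) for American.
  V(2,0) = exp(-r*dt) * [p*0.143843 + (1-p)*0.052843] = 0.099337; exercise = 0.097433; V(2,0) = max -> 0.099337
  V(2,1) = exp(-r*dt) * [p*0.052843 + (1-p)*0.000000] = 0.027055; exercise = 0.010000; V(2,1) = max -> 0.027055
  V(2,2) = exp(-r*dt) * [p*0.000000 + (1-p)*0.000000] = 0.000000; exercise = 0.000000; V(2,2) = max -> 0.000000
  V(1,0) = exp(-r*dt) * [p*0.099337 + (1-p)*0.027055] = 0.064013; exercise = 0.052843; V(1,0) = max -> 0.064013
  V(1,1) = exp(-r*dt) * [p*0.027055 + (1-p)*0.000000] = 0.013852; exercise = 0.000000; V(1,1) = max -> 0.013852
  V(0,0) = exp(-r*dt) * [p*0.064013 + (1-p)*0.013852] = 0.039509; exercise = 0.010000; V(0,0) = max -> 0.039509


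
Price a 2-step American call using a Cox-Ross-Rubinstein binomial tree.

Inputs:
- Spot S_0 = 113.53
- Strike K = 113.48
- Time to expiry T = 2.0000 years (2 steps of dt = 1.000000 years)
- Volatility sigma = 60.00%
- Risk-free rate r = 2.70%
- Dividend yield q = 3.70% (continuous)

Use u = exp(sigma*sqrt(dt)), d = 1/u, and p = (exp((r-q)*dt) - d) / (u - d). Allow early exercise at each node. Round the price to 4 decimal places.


Answer: Price = V(0,0) = 31.5094

Derivation:
dt = T/N = 1.000000
u = exp(sigma*sqrt(dt)) = 1.822119; d = 1/u = 0.548812
p = (exp((r-q)*dt) - d) / (u - d) = 0.346529
Discount per step: exp(-r*dt) = 0.973361
Stock lattice S(k, i) with i counting down-moves:
  k=0: S(0,0) = 113.5300
  k=1: S(1,0) = 206.8651; S(1,1) = 62.3066
  k=2: S(2,0) = 376.9329; S(2,1) = 113.5300; S(2,2) = 34.1946
Terminal payoffs V(N, i) = max(S_T - K, 0):
  V(2,0) = 263.452874; V(2,1) = 0.050000; V(2,2) = 0.000000
Backward induction: V(k, i) = exp(-r*dt) * [p * V(k+1, i) + (1-p) * V(k+1, i+1)]; then take max(V_cont, immediate exercise) for American.
  V(1,0) = exp(-r*dt) * [p*263.452874 + (1-p)*0.050000] = 88.893972; exercise = 93.385147; V(1,0) = max -> 93.385147
  V(1,1) = exp(-r*dt) * [p*0.050000 + (1-p)*0.000000] = 0.016865; exercise = 0.000000; V(1,1) = max -> 0.016865
  V(0,0) = exp(-r*dt) * [p*93.385147 + (1-p)*0.016865] = 31.509365; exercise = 0.050000; V(0,0) = max -> 31.509365


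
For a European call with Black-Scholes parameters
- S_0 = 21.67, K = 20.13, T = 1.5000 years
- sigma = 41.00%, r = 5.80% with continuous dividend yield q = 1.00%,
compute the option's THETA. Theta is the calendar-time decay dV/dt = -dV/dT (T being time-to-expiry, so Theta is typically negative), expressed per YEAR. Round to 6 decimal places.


d1 = 0.5412627047; d2 = 0.0391173075
phi(d1) = 0.3445826891; exp(-qT) = 0.9851119396; exp(-rT) = 0.9166770956
Theta = -S*exp(-qT)*phi(d1)*sigma/(2*sqrt(T)) - r*K*exp(-rT)*N(d2) + q*S*exp(-qT)*N(d1)
N(d1) = 0.7058367386; N(d2) = 0.5156015689; sqrt(T) = 1.2247448714
Term 1 = -21.6700 * 0.9851119396 * 0.3445826891 * 0.4100 / (2 * 1.2247448714) = -1.2312498242
Term 2 = -0.0580 * 20.1300 * 0.9166770956 * 0.5156015689 = -0.5518262792
Term 3 = 0.0100 * 21.6700 * 0.9851119396 * 0.7058367386 = 0.1506776206
Theta = -1.2312498242 + (-0.5518262792) + (0.1506776206) = -1.632398

Answer: Theta = -1.632398


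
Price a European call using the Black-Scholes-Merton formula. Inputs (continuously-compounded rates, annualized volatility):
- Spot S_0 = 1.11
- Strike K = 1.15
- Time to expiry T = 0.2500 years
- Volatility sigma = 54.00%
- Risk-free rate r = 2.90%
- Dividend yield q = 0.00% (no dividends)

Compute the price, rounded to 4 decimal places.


d1 = (ln(S/K) + (r - q + 0.5*sigma^2) * T) / (sigma * sqrt(T)) = 0.03073360
d2 = d1 - sigma * sqrt(T) = -0.23926640
exp(-rT) = 0.99277622; exp(-qT) = 1.00000000
C = S_0 * exp(-qT) * N(d1) - K * exp(-rT) * N(d2)
N(d1) = 0.51225900; N(d2) = 0.40544951
C = 1.1100 * 1.00000000 * 0.51225900 - 1.1500 * 0.99277622 * 0.40544951 = 0.1057

Answer: Price = 0.1057


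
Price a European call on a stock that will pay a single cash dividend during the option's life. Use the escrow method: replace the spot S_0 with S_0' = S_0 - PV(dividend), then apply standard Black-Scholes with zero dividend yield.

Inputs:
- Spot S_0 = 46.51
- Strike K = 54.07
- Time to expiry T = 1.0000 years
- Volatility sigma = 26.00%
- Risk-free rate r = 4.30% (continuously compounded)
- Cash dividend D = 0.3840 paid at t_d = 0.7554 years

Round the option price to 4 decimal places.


PV(D) = D * exp(-r * t_d) = 0.3840 * 0.96803968 = 0.37172724
S_0' = S_0 - PV(D) = 46.5100 - 0.37172724 = 46.13827276
d1 = (ln(S_0'/K) + (r + sigma^2/2)*T) / (sigma*sqrt(T)) = -0.31475648
d2 = d1 - sigma*sqrt(T) = -0.57475648
exp(-rT) = 0.95791139
N(d1) = 0.37647328; N(d2) = 0.28272800
C = S_0' * N(d1) - K * exp(-rT) * N(d2) = 46.13827276 * 0.37647328 - 54.0700 * 0.95791139 * 0.28272800 = 2.7261

Answer: Price = 2.7261


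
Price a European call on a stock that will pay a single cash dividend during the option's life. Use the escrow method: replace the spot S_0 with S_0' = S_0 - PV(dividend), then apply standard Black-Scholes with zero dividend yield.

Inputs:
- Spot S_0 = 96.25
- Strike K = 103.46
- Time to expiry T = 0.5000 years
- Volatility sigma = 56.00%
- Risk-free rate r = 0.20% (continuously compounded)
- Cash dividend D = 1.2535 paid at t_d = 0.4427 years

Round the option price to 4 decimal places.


PV(D) = D * exp(-r * t_d) = 1.2535 * 0.99911499 = 1.25239064
S_0' = S_0 - PV(D) = 96.2500 - 1.25239064 = 94.99760936
d1 = (ln(S_0'/K) + (r + sigma^2/2)*T) / (sigma*sqrt(T)) = -0.01498394
d2 = d1 - sigma*sqrt(T) = -0.41096374
exp(-rT) = 0.99900050
N(d1) = 0.49402250; N(d2) = 0.34054956
C = S_0' * N(d1) - K * exp(-rT) * N(d2) = 94.99760936 * 0.49402250 - 103.4600 * 0.99900050 * 0.34054956 = 11.7329

Answer: Price = 11.7329


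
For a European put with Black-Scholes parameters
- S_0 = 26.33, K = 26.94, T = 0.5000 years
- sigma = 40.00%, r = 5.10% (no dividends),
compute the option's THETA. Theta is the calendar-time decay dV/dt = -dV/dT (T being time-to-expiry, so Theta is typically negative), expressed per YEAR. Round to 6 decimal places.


Answer: Theta = -2.197392

Derivation:
d1 = 0.1506024396; d2 = -0.1322402729
phi(d1) = 0.3944436134; exp(-qT) = 1.0000000000; exp(-rT) = 0.9748223790
Theta = -S*exp(-qT)*phi(d1)*sigma/(2*sqrt(T)) + r*K*exp(-rT)*N(-d2) - q*S*exp(-qT)*N(-d1)
N(-d1) = 0.4401446684; N(-d2) = 0.5526028762; sqrt(T) = 0.7071067812
Term 1 = -26.3300 * 1.0000000000 * 0.3944436134 * 0.4000 / (2 * 0.7071067812) = -2.9375196553
Term 2 = 0.0510 * 26.9400 * 0.9748223790 * 0.5526028762 = 0.7401272583
Term 3 = 0 (no dividend yield, q = 0)
Theta = -2.9375196553 + (0.7401272583) + (0.0000000000) = -2.197392


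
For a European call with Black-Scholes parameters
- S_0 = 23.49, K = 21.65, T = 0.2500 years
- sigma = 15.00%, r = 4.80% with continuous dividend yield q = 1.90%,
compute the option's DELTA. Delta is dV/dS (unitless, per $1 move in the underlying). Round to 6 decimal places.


d1 = 1.2217579230; d2 = 1.1467579230
phi(d1) = 0.1891367947; exp(-qT) = 0.9952612634; exp(-rT) = 0.9880717129
N(d1) = 0.8891004076
Delta = exp(-qT) * N(d1) = 0.9952612634 * 0.8891004076 = 0.884887

Answer: Delta = 0.884887


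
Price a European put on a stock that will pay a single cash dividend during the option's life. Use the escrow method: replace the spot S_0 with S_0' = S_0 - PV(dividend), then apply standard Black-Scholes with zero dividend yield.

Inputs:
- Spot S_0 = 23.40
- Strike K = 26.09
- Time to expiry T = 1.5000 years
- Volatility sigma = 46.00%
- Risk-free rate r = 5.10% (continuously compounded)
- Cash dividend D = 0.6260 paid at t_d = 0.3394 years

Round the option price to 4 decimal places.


Answer: Price = 5.9272

Derivation:
PV(D) = D * exp(-r * t_d) = 0.6260 * 0.98283955 = 0.61525756
S_0' = S_0 - PV(D) = 23.4000 - 0.61525756 = 22.78474244
d1 = (ln(S_0'/K) + (r + sigma^2/2)*T) / (sigma*sqrt(T)) = 0.17703602
d2 = d1 - sigma*sqrt(T) = -0.38634662
exp(-rT) = 0.92635291
N(-d1) = 0.42974005; N(-d2) = 0.65038001
P = K * exp(-rT) * N(-d2) - S_0' * N(-d1) = 26.0900 * 0.92635291 * 0.65038001 - 22.78474244 * 0.42974005 = 5.9272


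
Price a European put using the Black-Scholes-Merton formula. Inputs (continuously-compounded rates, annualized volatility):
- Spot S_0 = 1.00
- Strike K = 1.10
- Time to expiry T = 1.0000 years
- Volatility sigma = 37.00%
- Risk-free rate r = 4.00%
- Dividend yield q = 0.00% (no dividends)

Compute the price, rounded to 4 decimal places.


Answer: Price = 0.1810

Derivation:
d1 = (ln(S/K) + (r - q + 0.5*sigma^2) * T) / (sigma * sqrt(T)) = 0.03551303
d2 = d1 - sigma * sqrt(T) = -0.33448697
exp(-rT) = 0.96078944; exp(-qT) = 1.00000000
P = K * exp(-rT) * N(-d2) - S_0 * exp(-qT) * N(-d1)
N(-d1) = 0.48583533; N(-d2) = 0.63099394
P = 1.1000 * 0.96078944 * 0.63099394 - 1.0000 * 1.00000000 * 0.48583533 = 0.1810


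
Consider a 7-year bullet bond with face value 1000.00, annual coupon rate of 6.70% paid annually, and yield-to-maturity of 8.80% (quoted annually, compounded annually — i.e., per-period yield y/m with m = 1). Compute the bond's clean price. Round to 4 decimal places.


Coupon per period c = face * coupon_rate / m = 67.000000
Periods per year m = 1; per-period yield y/m = 0.088000
Number of cashflows N = 7
Cashflows (t years, CF_t, discount factor 1/(1+y/m)^(m*t), PV):
  t = 1.0000: CF_t = 67.000000, DF = 0.919118, PV = 61.580882
  t = 2.0000: CF_t = 67.000000, DF = 0.844777, PV = 56.600076
  t = 3.0000: CF_t = 67.000000, DF = 0.776450, PV = 52.022128
  t = 4.0000: CF_t = 67.000000, DF = 0.713649, PV = 47.814456
  t = 5.0000: CF_t = 67.000000, DF = 0.655927, PV = 43.947111
  t = 6.0000: CF_t = 67.000000, DF = 0.602874, PV = 40.392565
  t = 7.0000: CF_t = 1067.000000, DF = 0.554112, PV = 591.237745
Price P = sum_t PV_t = 893.594963

Answer: Price = 893.5950


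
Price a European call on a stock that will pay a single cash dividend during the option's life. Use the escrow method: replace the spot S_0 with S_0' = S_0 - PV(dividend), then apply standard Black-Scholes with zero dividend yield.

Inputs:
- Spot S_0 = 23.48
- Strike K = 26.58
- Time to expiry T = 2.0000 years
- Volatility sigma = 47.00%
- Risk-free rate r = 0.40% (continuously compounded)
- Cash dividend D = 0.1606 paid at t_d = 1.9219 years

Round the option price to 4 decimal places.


Answer: Price = 5.0509

Derivation:
PV(D) = D * exp(-r * t_d) = 0.1606 * 0.99234187 = 0.15937010
S_0' = S_0 - PV(D) = 23.4800 - 0.15937010 = 23.32062990
d1 = (ln(S_0'/K) + (r + sigma^2/2)*T) / (sigma*sqrt(T)) = 0.14755862
d2 = d1 - sigma*sqrt(T) = -0.51712175
exp(-rT) = 0.99203191
N(d1) = 0.55865444; N(d2) = 0.30253558
C = S_0' * N(d1) - K * exp(-rT) * N(d2) = 23.32062990 * 0.55865444 - 26.5800 * 0.99203191 * 0.30253558 = 5.0509


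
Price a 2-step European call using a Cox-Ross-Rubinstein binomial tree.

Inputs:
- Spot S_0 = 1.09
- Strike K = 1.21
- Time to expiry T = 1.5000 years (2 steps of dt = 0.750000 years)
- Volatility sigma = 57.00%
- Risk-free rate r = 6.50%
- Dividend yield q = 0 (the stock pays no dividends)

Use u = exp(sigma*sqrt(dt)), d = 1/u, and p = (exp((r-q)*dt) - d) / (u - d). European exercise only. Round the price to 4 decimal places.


Answer: Price = V(0,0) = 0.2846

Derivation:
dt = T/N = 0.750000
u = exp(sigma*sqrt(dt)) = 1.638260; d = 1/u = 0.610404
p = (exp((r-q)*dt) - d) / (u - d) = 0.427642
Discount per step: exp(-r*dt) = 0.952419
Stock lattice S(k, i) with i counting down-moves:
  k=0: S(0,0) = 1.0900
  k=1: S(1,0) = 1.7857; S(1,1) = 0.6653
  k=2: S(2,0) = 2.9254; S(2,1) = 1.0900; S(2,2) = 0.4061
Terminal payoffs V(N, i) = max(S_T - K, 0):
  V(2,0) = 1.715445; V(2,1) = 0.000000; V(2,2) = 0.000000
Backward induction: V(k, i) = exp(-r*dt) * [p * V(k+1, i) + (1-p) * V(k+1, i+1)].
  V(1,0) = exp(-r*dt) * [p*1.715445 + (1-p)*0.000000] = 0.698691
  V(1,1) = exp(-r*dt) * [p*0.000000 + (1-p)*0.000000] = 0.000000
  V(0,0) = exp(-r*dt) * [p*0.698691 + (1-p)*0.000000] = 0.284573


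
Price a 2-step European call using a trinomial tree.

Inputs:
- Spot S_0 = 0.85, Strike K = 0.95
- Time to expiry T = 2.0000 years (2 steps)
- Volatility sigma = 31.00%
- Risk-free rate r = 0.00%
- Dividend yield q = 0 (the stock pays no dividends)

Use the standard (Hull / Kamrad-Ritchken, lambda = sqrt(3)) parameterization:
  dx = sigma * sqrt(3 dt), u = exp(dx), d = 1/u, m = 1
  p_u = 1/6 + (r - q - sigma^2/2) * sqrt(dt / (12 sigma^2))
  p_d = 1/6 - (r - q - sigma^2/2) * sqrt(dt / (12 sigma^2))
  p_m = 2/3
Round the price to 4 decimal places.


Answer: Price = V(0,0) = 0.1048

Derivation:
dt = T/N = 1.000000; dx = sigma*sqrt(3*dt) = 0.536936
u = exp(dx) = 1.710757; d = 1/u = 0.584537
p_u = 0.121922, p_m = 0.666667, p_d = 0.211411
Discount per step: exp(-r*dt) = 1.000000
Stock lattice S(k, j) with j the centered position index:
  k=0: S(0,+0) = 0.8500
  k=1: S(1,-1) = 0.4969; S(1,+0) = 0.8500; S(1,+1) = 1.4541
  k=2: S(2,-2) = 0.2904; S(2,-1) = 0.4969; S(2,+0) = 0.8500; S(2,+1) = 1.4541; S(2,+2) = 2.4877
Terminal payoffs V(N, j) = max(S_T - K, 0):
  V(2,-2) = 0.000000; V(2,-1) = 0.000000; V(2,+0) = 0.000000; V(2,+1) = 0.504143; V(2,+2) = 1.537685
Backward induction: V(k, j) = exp(-r*dt) * [p_u * V(k+1, j+1) + p_m * V(k+1, j) + p_d * V(k+1, j-1)]
  V(1,-1) = exp(-r*dt) * [p_u*0.000000 + p_m*0.000000 + p_d*0.000000] = 0.000000
  V(1,+0) = exp(-r*dt) * [p_u*0.504143 + p_m*0.000000 + p_d*0.000000] = 0.061466
  V(1,+1) = exp(-r*dt) * [p_u*1.537685 + p_m*0.504143 + p_d*0.000000] = 0.523573
  V(0,+0) = exp(-r*dt) * [p_u*0.523573 + p_m*0.061466 + p_d*0.000000] = 0.104813


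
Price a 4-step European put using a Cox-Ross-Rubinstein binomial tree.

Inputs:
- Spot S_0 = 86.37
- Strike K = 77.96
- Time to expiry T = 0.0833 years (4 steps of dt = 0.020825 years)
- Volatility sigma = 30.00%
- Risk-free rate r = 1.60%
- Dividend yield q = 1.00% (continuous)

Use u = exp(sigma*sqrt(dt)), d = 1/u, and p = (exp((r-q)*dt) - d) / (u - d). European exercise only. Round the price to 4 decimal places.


dt = T/N = 0.020825
u = exp(sigma*sqrt(dt)) = 1.044243; d = 1/u = 0.957631
p = (exp((r-q)*dt) - d) / (u - d) = 0.490621
Discount per step: exp(-r*dt) = 0.999667
Stock lattice S(k, i) with i counting down-moves:
  k=0: S(0,0) = 86.3700
  k=1: S(1,0) = 90.1913; S(1,1) = 82.7106
  k=2: S(2,0) = 94.1817; S(2,1) = 86.3700; S(2,2) = 79.2062
  k=3: S(3,0) = 98.3486; S(3,1) = 90.1913; S(3,2) = 82.7106; S(3,3) = 75.8504
  k=4: S(4,0) = 102.6999; S(4,1) = 94.1817; S(4,2) = 86.3700; S(4,3) = 79.2062; S(4,4) = 72.6367
Terminal payoffs V(N, i) = max(K - S_T, 0):
  V(4,0) = 0.000000; V(4,1) = 0.000000; V(4,2) = 0.000000; V(4,3) = 0.000000; V(4,4) = 5.323325
Backward induction: V(k, i) = exp(-r*dt) * [p * V(k+1, i) + (1-p) * V(k+1, i+1)].
  V(3,0) = exp(-r*dt) * [p*0.000000 + (1-p)*0.000000] = 0.000000
  V(3,1) = exp(-r*dt) * [p*0.000000 + (1-p)*0.000000] = 0.000000
  V(3,2) = exp(-r*dt) * [p*0.000000 + (1-p)*0.000000] = 0.000000
  V(3,3) = exp(-r*dt) * [p*0.000000 + (1-p)*5.323325] = 2.710685
  V(2,0) = exp(-r*dt) * [p*0.000000 + (1-p)*0.000000] = 0.000000
  V(2,1) = exp(-r*dt) * [p*0.000000 + (1-p)*0.000000] = 0.000000
  V(2,2) = exp(-r*dt) * [p*0.000000 + (1-p)*2.710685] = 1.380305
  V(1,0) = exp(-r*dt) * [p*0.000000 + (1-p)*0.000000] = 0.000000
  V(1,1) = exp(-r*dt) * [p*0.000000 + (1-p)*1.380305] = 0.702864
  V(0,0) = exp(-r*dt) * [p*0.000000 + (1-p)*0.702864] = 0.357905

Answer: Price = V(0,0) = 0.3579


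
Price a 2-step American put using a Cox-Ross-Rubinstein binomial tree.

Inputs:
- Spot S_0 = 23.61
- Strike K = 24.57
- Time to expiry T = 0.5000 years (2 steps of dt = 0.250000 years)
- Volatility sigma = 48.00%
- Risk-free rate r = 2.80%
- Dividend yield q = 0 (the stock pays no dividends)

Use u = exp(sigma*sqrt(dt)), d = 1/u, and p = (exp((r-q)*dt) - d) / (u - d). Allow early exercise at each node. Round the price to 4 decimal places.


Answer: Price = V(0,0) = 3.4820

Derivation:
dt = T/N = 0.250000
u = exp(sigma*sqrt(dt)) = 1.271249; d = 1/u = 0.786628
p = (exp((r-q)*dt) - d) / (u - d) = 0.454781
Discount per step: exp(-r*dt) = 0.993024
Stock lattice S(k, i) with i counting down-moves:
  k=0: S(0,0) = 23.6100
  k=1: S(1,0) = 30.0142; S(1,1) = 18.5723
  k=2: S(2,0) = 38.1555; S(2,1) = 23.6100; S(2,2) = 14.6095
Terminal payoffs V(N, i) = max(K - S_T, 0):
  V(2,0) = 0.000000; V(2,1) = 0.960000; V(2,2) = 9.960524
Backward induction: V(k, i) = exp(-r*dt) * [p * V(k+1, i) + (1-p) * V(k+1, i+1)]; then take max(V_cont, immediate exercise) for American.
  V(1,0) = exp(-r*dt) * [p*0.000000 + (1-p)*0.960000] = 0.519759; exercise = 0.000000; V(1,0) = max -> 0.519759
  V(1,1) = exp(-r*dt) * [p*0.960000 + (1-p)*9.960524] = 5.826327; exercise = 5.997716; V(1,1) = max -> 5.997716
  V(0,0) = exp(-r*dt) * [p*0.519759 + (1-p)*5.997716] = 3.481984; exercise = 0.960000; V(0,0) = max -> 3.481984


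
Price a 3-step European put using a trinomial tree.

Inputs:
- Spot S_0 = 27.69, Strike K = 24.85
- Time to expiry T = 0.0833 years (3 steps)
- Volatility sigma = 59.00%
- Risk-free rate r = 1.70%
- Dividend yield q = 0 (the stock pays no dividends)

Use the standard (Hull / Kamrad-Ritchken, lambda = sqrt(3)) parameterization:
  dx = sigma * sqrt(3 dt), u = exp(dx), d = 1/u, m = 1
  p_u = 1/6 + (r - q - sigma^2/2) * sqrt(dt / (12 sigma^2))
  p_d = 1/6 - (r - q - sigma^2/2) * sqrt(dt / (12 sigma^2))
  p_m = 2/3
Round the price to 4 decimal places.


dt = T/N = 0.027767; dx = sigma*sqrt(3*dt) = 0.170284
u = exp(dx) = 1.185642; d = 1/u = 0.843425
p_u = 0.153862, p_m = 0.666667, p_d = 0.179471
Discount per step: exp(-r*dt) = 0.999528
Stock lattice S(k, j) with j the centered position index:
  k=0: S(0,+0) = 27.6900
  k=1: S(1,-1) = 23.3544; S(1,+0) = 27.6900; S(1,+1) = 32.8304
  k=2: S(2,-2) = 19.6977; S(2,-1) = 23.3544; S(2,+0) = 27.6900; S(2,+1) = 32.8304; S(2,+2) = 38.9251
  k=3: S(3,-3) = 16.6135; S(3,-2) = 19.6977; S(3,-1) = 23.3544; S(3,+0) = 27.6900; S(3,+1) = 32.8304; S(3,+2) = 38.9251; S(3,+3) = 46.1513
Terminal payoffs V(N, j) = max(K - S_T, 0):
  V(3,-3) = 8.236451; V(3,-2) = 5.152282; V(3,-1) = 1.495561; V(3,+0) = 0.000000; V(3,+1) = 0.000000; V(3,+2) = 0.000000; V(3,+3) = 0.000000
Backward induction: V(k, j) = exp(-r*dt) * [p_u * V(k+1, j+1) + p_m * V(k+1, j) + p_d * V(k+1, j-1)]
  V(2,-2) = exp(-r*dt) * [p_u*1.495561 + p_m*5.152282 + p_d*8.236451] = 5.140742
  V(2,-1) = exp(-r*dt) * [p_u*0.000000 + p_m*1.495561 + p_d*5.152282] = 1.920819
  V(2,+0) = exp(-r*dt) * [p_u*0.000000 + p_m*0.000000 + p_d*1.495561] = 0.268283
  V(2,+1) = exp(-r*dt) * [p_u*0.000000 + p_m*0.000000 + p_d*0.000000] = 0.000000
  V(2,+2) = exp(-r*dt) * [p_u*0.000000 + p_m*0.000000 + p_d*0.000000] = 0.000000
  V(1,-1) = exp(-r*dt) * [p_u*0.268283 + p_m*1.920819 + p_d*5.140742] = 2.243380
  V(1,+0) = exp(-r*dt) * [p_u*0.000000 + p_m*0.268283 + p_d*1.920819] = 0.523340
  V(1,+1) = exp(-r*dt) * [p_u*0.000000 + p_m*0.000000 + p_d*0.268283] = 0.048126
  V(0,+0) = exp(-r*dt) * [p_u*0.048126 + p_m*0.523340 + p_d*2.243380] = 0.758561

Answer: Price = V(0,0) = 0.7586


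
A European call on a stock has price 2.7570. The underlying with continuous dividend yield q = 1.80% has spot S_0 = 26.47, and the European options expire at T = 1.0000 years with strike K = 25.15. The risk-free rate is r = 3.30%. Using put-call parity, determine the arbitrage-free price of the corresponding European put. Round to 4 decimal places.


Put-call parity: C - P = S_0 * exp(-qT) - K * exp(-rT).
S_0 * exp(-qT) = 26.4700 * 0.98216103 = 25.99780253
K * exp(-rT) = 25.1500 * 0.96753856 = 24.33359477
P = C - S*exp(-qT) + K*exp(-rT)
P = 2.7570 - 25.99780253 + 24.33359477 = 1.0928

Answer: Put price = 1.0928


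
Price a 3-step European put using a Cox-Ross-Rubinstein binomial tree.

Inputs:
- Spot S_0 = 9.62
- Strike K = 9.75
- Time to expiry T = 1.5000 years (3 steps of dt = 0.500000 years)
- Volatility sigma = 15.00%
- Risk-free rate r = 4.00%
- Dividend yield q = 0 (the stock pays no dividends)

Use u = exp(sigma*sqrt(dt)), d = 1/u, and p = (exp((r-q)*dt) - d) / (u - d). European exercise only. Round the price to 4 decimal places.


Answer: Price = V(0,0) = 0.5365

Derivation:
dt = T/N = 0.500000
u = exp(sigma*sqrt(dt)) = 1.111895; d = 1/u = 0.899365
p = (exp((r-q)*dt) - d) / (u - d) = 0.568560
Discount per step: exp(-r*dt) = 0.980199
Stock lattice S(k, i) with i counting down-moves:
  k=0: S(0,0) = 9.6200
  k=1: S(1,0) = 10.6964; S(1,1) = 8.6519
  k=2: S(2,0) = 11.8933; S(2,1) = 9.6200; S(2,2) = 7.7812
  k=3: S(3,0) = 13.2241; S(3,1) = 10.6964; S(3,2) = 8.6519; S(3,3) = 6.9982
Terminal payoffs V(N, i) = max(K - S_T, 0):
  V(3,0) = 0.000000; V(3,1) = 0.000000; V(3,2) = 1.098106; V(3,3) = 2.751847
Backward induction: V(k, i) = exp(-r*dt) * [p * V(k+1, i) + (1-p) * V(k+1, i+1)].
  V(2,0) = exp(-r*dt) * [p*0.000000 + (1-p)*0.000000] = 0.000000
  V(2,1) = exp(-r*dt) * [p*0.000000 + (1-p)*1.098106] = 0.464386
  V(2,2) = exp(-r*dt) * [p*1.098106 + (1-p)*2.751847] = 1.775724
  V(1,0) = exp(-r*dt) * [p*0.000000 + (1-p)*0.464386] = 0.196387
  V(1,1) = exp(-r*dt) * [p*0.464386 + (1-p)*1.775724] = 1.009751
  V(0,0) = exp(-r*dt) * [p*0.196387 + (1-p)*1.009751] = 0.536468


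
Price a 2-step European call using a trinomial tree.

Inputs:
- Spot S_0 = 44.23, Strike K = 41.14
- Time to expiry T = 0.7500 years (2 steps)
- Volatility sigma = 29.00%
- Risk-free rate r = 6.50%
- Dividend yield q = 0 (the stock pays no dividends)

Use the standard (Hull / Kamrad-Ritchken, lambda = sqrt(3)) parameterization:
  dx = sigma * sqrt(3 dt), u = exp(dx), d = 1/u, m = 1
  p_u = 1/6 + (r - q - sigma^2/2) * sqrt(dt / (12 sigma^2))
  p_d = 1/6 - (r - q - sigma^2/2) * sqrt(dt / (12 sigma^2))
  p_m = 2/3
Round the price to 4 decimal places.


dt = T/N = 0.375000; dx = sigma*sqrt(3*dt) = 0.307591
u = exp(dx) = 1.360145; d = 1/u = 0.735216
p_u = 0.180656, p_m = 0.666667, p_d = 0.152677
Discount per step: exp(-r*dt) = 0.975920
Stock lattice S(k, j) with j the centered position index:
  k=0: S(0,+0) = 44.2300
  k=1: S(1,-1) = 32.5186; S(1,+0) = 44.2300; S(1,+1) = 60.1592
  k=2: S(2,-2) = 23.9082; S(2,-1) = 32.5186; S(2,+0) = 44.2300; S(2,+1) = 60.1592; S(2,+2) = 81.8253
Terminal payoffs V(N, j) = max(S_T - K, 0):
  V(2,-2) = 0.000000; V(2,-1) = 0.000000; V(2,+0) = 3.090000; V(2,+1) = 19.019222; V(2,+2) = 40.685276
Backward induction: V(k, j) = exp(-r*dt) * [p_u * V(k+1, j+1) + p_m * V(k+1, j) + p_d * V(k+1, j-1)]
  V(1,-1) = exp(-r*dt) * [p_u*3.090000 + p_m*0.000000 + p_d*0.000000] = 0.544786
  V(1,+0) = exp(-r*dt) * [p_u*19.019222 + p_m*3.090000 + p_d*0.000000] = 5.363600
  V(1,+1) = exp(-r*dt) * [p_u*40.685276 + p_m*19.019222 + p_d*3.090000] = 20.007630
  V(0,+0) = exp(-r*dt) * [p_u*20.007630 + p_m*5.363600 + p_d*0.544786] = 7.098270

Answer: Price = V(0,0) = 7.0983


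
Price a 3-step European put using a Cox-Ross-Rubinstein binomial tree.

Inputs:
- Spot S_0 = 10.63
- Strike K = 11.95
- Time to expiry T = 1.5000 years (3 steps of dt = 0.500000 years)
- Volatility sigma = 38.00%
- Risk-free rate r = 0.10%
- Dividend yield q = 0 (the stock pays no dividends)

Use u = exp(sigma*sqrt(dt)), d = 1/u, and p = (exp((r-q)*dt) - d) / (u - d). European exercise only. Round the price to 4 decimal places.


dt = T/N = 0.500000
u = exp(sigma*sqrt(dt)) = 1.308263; d = 1/u = 0.764372
p = (exp((r-q)*dt) - d) / (u - d) = 0.434146
Discount per step: exp(-r*dt) = 0.999500
Stock lattice S(k, i) with i counting down-moves:
  k=0: S(0,0) = 10.6300
  k=1: S(1,0) = 13.9068; S(1,1) = 8.1253
  k=2: S(2,0) = 18.1938; S(2,1) = 10.6300; S(2,2) = 6.2107
  k=3: S(3,0) = 23.8023; S(3,1) = 13.9068; S(3,2) = 8.1253; S(3,3) = 4.7473
Terminal payoffs V(N, i) = max(K - S_T, 0):
  V(3,0) = 0.000000; V(3,1) = 0.000000; V(3,2) = 3.824725; V(3,3) = 7.202688
Backward induction: V(k, i) = exp(-r*dt) * [p * V(k+1, i) + (1-p) * V(k+1, i+1)].
  V(2,0) = exp(-r*dt) * [p*0.000000 + (1-p)*0.000000] = 0.000000
  V(2,1) = exp(-r*dt) * [p*0.000000 + (1-p)*3.824725] = 2.163155
  V(2,2) = exp(-r*dt) * [p*3.824725 + (1-p)*7.202688] = 5.733293
  V(1,0) = exp(-r*dt) * [p*0.000000 + (1-p)*2.163155] = 1.223419
  V(1,1) = exp(-r*dt) * [p*2.163155 + (1-p)*5.733293] = 4.181242
  V(0,0) = exp(-r*dt) * [p*1.223419 + (1-p)*4.181242] = 2.895668

Answer: Price = V(0,0) = 2.8957


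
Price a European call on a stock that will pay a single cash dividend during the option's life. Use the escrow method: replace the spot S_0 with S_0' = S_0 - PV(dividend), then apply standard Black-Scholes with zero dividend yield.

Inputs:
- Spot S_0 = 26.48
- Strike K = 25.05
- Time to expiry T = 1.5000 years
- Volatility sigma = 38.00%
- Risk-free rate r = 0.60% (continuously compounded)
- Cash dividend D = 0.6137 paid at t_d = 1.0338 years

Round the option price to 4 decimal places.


PV(D) = D * exp(-r * t_d) = 0.6137 * 0.99381640 = 0.60990512
S_0' = S_0 - PV(D) = 26.4800 - 0.60990512 = 25.87009488
d1 = (ln(S_0'/K) + (r + sigma^2/2)*T) / (sigma*sqrt(T)) = 0.32125667
d2 = d1 - sigma*sqrt(T) = -0.14414638
exp(-rT) = 0.99104038
N(d1) = 0.62599206; N(d2) = 0.44269244
C = S_0' * N(d1) - K * exp(-rT) * N(d2) = 25.87009488 * 0.62599206 - 25.0500 * 0.99104038 * 0.44269244 = 5.2044

Answer: Price = 5.2044


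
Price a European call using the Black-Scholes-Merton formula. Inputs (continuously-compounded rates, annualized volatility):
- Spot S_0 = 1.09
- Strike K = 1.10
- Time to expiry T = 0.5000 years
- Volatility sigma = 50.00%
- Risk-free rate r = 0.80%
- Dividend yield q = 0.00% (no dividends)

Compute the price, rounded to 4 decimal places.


d1 = (ln(S/K) + (r - q + 0.5*sigma^2) * T) / (sigma * sqrt(T)) = 0.16225984
d2 = d1 - sigma * sqrt(T) = -0.19129355
exp(-rT) = 0.99600799; exp(-qT) = 1.00000000
C = S_0 * exp(-qT) * N(d1) - K * exp(-rT) * N(d2)
N(d1) = 0.56444938; N(d2) = 0.42414781
C = 1.0900 * 1.00000000 * 0.56444938 - 1.1000 * 0.99600799 * 0.42414781 = 0.1505

Answer: Price = 0.1505


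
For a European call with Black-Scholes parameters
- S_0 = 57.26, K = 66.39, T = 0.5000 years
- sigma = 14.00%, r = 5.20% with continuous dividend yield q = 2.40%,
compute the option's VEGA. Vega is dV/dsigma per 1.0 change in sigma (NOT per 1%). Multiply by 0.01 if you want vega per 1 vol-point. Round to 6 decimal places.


d1 = -1.3035426947; d2 = -1.4025376441
phi(d1) = 0.1705800976; exp(-qT) = 0.9880717129; exp(-rT) = 0.9743350896
Vega = S * exp(-qT) * phi(d1) * sqrt(T) = 57.2600 * 0.9880717129 * 0.1705800976 * 0.7071067812 = 6.824222

Answer: Vega = 6.824222


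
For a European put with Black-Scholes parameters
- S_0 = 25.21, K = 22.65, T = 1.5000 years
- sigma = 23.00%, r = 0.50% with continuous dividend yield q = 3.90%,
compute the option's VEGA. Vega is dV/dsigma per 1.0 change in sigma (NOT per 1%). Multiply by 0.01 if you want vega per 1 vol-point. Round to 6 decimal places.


d1 = 0.3399319834; d2 = 0.0582406630
phi(d1) = 0.3765458687; exp(-qT) = 0.9431782404; exp(-rT) = 0.9925280548
Vega = S * exp(-qT) * phi(d1) * sqrt(T) = 25.2100 * 0.9431782404 * 0.3765458687 * 1.2247448714 = 10.965543

Answer: Vega = 10.965543


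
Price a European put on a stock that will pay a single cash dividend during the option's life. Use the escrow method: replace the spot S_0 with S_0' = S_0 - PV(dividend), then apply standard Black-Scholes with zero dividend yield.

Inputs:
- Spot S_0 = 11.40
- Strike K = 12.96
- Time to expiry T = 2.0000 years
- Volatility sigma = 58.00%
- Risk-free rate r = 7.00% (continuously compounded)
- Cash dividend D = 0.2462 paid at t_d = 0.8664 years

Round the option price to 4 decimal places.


PV(D) = D * exp(-r * t_d) = 0.2462 * 0.94115447 = 0.23171223
S_0' = S_0 - PV(D) = 11.4000 - 0.23171223 = 11.16828777
d1 = (ln(S_0'/K) + (r + sigma^2/2)*T) / (sigma*sqrt(T)) = 0.39940637
d2 = d1 - sigma*sqrt(T) = -0.42083750
exp(-rT) = 0.86935824
N(-d1) = 0.34479690; N(-d2) = 0.66306313
P = K * exp(-rT) * N(-d2) - S_0' * N(-d1) = 12.9600 * 0.86935824 * 0.66306313 - 11.16828777 * 0.34479690 = 3.6199

Answer: Price = 3.6199


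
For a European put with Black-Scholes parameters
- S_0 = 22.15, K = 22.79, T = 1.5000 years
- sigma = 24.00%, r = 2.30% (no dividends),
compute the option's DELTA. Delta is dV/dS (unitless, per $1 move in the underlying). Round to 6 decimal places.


d1 = 0.1674350525; d2 = -0.1265037167
phi(d1) = 0.3933892176; exp(-qT) = 1.0000000000; exp(-rT) = 0.9660883397
N(-d1) = 0.4335138733
Delta = -exp(-qT) * N(-d1) = -1.0000000000 * 0.4335138733 = -0.433514

Answer: Delta = -0.433514


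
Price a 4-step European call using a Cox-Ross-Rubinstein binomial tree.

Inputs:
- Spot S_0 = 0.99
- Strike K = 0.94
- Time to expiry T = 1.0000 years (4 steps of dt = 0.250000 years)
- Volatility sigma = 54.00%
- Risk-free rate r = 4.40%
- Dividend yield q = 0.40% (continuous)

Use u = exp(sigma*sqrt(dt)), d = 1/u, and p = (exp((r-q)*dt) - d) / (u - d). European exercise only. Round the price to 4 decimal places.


Answer: Price = V(0,0) = 0.2425

Derivation:
dt = T/N = 0.250000
u = exp(sigma*sqrt(dt)) = 1.309964; d = 1/u = 0.763379
p = (exp((r-q)*dt) - d) / (u - d) = 0.451294
Discount per step: exp(-r*dt) = 0.989060
Stock lattice S(k, i) with i counting down-moves:
  k=0: S(0,0) = 0.9900
  k=1: S(1,0) = 1.2969; S(1,1) = 0.7557
  k=2: S(2,0) = 1.6988; S(2,1) = 0.9900; S(2,2) = 0.5769
  k=3: S(3,0) = 2.2254; S(3,1) = 1.2969; S(3,2) = 0.7557; S(3,3) = 0.4404
  k=4: S(4,0) = 2.9152; S(4,1) = 1.6988; S(4,2) = 0.9900; S(4,3) = 0.5769; S(4,4) = 0.3362
Terminal payoffs V(N, i) = max(S_T - K, 0):
  V(4,0) = 1.975233; V(4,1) = 0.758847; V(4,2) = 0.050000; V(4,3) = 0.000000; V(4,4) = 0.000000
Backward induction: V(k, i) = exp(-r*dt) * [p * V(k+1, i) + (1-p) * V(k+1, i+1)].
  V(3,0) = exp(-r*dt) * [p*1.975233 + (1-p)*0.758847] = 1.293488
  V(3,1) = exp(-r*dt) * [p*0.758847 + (1-p)*0.050000] = 0.365852
  V(3,2) = exp(-r*dt) * [p*0.050000 + (1-p)*0.000000] = 0.022318
  V(3,3) = exp(-r*dt) * [p*0.000000 + (1-p)*0.000000] = 0.000000
  V(2,0) = exp(-r*dt) * [p*1.293488 + (1-p)*0.365852] = 0.775907
  V(2,1) = exp(-r*dt) * [p*0.365852 + (1-p)*0.022318] = 0.175413
  V(2,2) = exp(-r*dt) * [p*0.022318 + (1-p)*0.000000] = 0.009962
  V(1,0) = exp(-r*dt) * [p*0.775907 + (1-p)*0.175413] = 0.441529
  V(1,1) = exp(-r*dt) * [p*0.175413 + (1-p)*0.009962] = 0.083703
  V(0,0) = exp(-r*dt) * [p*0.441529 + (1-p)*0.083703] = 0.242505


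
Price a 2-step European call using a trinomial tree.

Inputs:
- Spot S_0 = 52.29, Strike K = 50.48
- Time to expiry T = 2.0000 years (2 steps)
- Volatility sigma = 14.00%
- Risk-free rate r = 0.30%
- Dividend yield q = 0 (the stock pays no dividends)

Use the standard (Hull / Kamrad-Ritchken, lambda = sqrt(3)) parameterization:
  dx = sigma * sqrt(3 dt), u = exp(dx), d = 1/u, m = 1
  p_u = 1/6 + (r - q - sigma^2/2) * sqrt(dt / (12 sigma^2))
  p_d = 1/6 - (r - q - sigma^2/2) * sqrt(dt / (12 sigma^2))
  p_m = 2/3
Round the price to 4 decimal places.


dt = T/N = 1.000000; dx = sigma*sqrt(3*dt) = 0.242487
u = exp(dx) = 1.274415; d = 1/u = 0.784674
p_u = 0.152645, p_m = 0.666667, p_d = 0.180688
Discount per step: exp(-r*dt) = 0.997004
Stock lattice S(k, j) with j the centered position index:
  k=0: S(0,+0) = 52.2900
  k=1: S(1,-1) = 41.0306; S(1,+0) = 52.2900; S(1,+1) = 66.6392
  k=2: S(2,-2) = 32.1956; S(2,-1) = 41.0306; S(2,+0) = 52.2900; S(2,+1) = 66.6392; S(2,+2) = 84.9259
Terminal payoffs V(N, j) = max(S_T - K, 0):
  V(2,-2) = 0.000000; V(2,-1) = 0.000000; V(2,+0) = 1.810000; V(2,+1) = 16.159151; V(2,+2) = 34.445922
Backward induction: V(k, j) = exp(-r*dt) * [p_u * V(k+1, j+1) + p_m * V(k+1, j) + p_d * V(k+1, j-1)]
  V(1,-1) = exp(-r*dt) * [p_u*1.810000 + p_m*0.000000 + p_d*0.000000] = 0.275460
  V(1,+0) = exp(-r*dt) * [p_u*16.159151 + p_m*1.810000 + p_d*0.000000] = 3.662282
  V(1,+1) = exp(-r*dt) * [p_u*34.445922 + p_m*16.159151 + p_d*1.810000] = 16.308821
  V(0,+0) = exp(-r*dt) * [p_u*16.308821 + p_m*3.662282 + p_d*0.275460] = 4.965839

Answer: Price = V(0,0) = 4.9658


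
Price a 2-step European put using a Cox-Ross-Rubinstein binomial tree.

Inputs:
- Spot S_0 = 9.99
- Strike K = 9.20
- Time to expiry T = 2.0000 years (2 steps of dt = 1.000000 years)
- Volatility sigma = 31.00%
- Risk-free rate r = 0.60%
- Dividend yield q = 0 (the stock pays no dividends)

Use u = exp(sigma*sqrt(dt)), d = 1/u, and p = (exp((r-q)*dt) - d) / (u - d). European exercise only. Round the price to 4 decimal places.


dt = T/N = 1.000000
u = exp(sigma*sqrt(dt)) = 1.363425; d = 1/u = 0.733447
p = (exp((r-q)*dt) - d) / (u - d) = 0.432668
Discount per step: exp(-r*dt) = 0.994018
Stock lattice S(k, i) with i counting down-moves:
  k=0: S(0,0) = 9.9900
  k=1: S(1,0) = 13.6206; S(1,1) = 7.3271
  k=2: S(2,0) = 18.5707; S(2,1) = 9.9900; S(2,2) = 5.3741
Terminal payoffs V(N, i) = max(K - S_T, 0):
  V(2,0) = 0.000000; V(2,1) = 0.000000; V(2,2) = 3.825935
Backward induction: V(k, i) = exp(-r*dt) * [p * V(k+1, i) + (1-p) * V(k+1, i+1)].
  V(1,0) = exp(-r*dt) * [p*0.000000 + (1-p)*0.000000] = 0.000000
  V(1,1) = exp(-r*dt) * [p*0.000000 + (1-p)*3.825935] = 2.157593
  V(0,0) = exp(-r*dt) * [p*0.000000 + (1-p)*2.157593] = 1.216750

Answer: Price = V(0,0) = 1.2168


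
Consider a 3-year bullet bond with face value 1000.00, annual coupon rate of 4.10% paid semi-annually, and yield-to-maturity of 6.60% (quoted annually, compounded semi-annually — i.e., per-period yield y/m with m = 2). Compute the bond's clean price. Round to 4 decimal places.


Coupon per period c = face * coupon_rate / m = 20.500000
Periods per year m = 2; per-period yield y/m = 0.033000
Number of cashflows N = 6
Cashflows (t years, CF_t, discount factor 1/(1+y/m)^(m*t), PV):
  t = 0.5000: CF_t = 20.500000, DF = 0.968054, PV = 19.845111
  t = 1.0000: CF_t = 20.500000, DF = 0.937129, PV = 19.211144
  t = 1.5000: CF_t = 20.500000, DF = 0.907192, PV = 18.597428
  t = 2.0000: CF_t = 20.500000, DF = 0.878211, PV = 18.003319
  t = 2.5000: CF_t = 20.500000, DF = 0.850156, PV = 17.428189
  t = 3.0000: CF_t = 1020.500000, DF = 0.822997, PV = 839.868088
Price P = sum_t PV_t = 932.953279

Answer: Price = 932.9533


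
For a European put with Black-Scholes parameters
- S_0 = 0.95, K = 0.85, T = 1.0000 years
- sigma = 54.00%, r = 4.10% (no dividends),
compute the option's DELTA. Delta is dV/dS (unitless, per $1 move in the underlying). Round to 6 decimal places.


Answer: Delta = -0.290509

Derivation:
d1 = 0.5518993243; d2 = 0.0118993243
phi(d1) = 0.3425851753; exp(-qT) = 1.0000000000; exp(-rT) = 0.9598291299
N(-d1) = 0.2905086657
Delta = -exp(-qT) * N(-d1) = -1.0000000000 * 0.2905086657 = -0.290509
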